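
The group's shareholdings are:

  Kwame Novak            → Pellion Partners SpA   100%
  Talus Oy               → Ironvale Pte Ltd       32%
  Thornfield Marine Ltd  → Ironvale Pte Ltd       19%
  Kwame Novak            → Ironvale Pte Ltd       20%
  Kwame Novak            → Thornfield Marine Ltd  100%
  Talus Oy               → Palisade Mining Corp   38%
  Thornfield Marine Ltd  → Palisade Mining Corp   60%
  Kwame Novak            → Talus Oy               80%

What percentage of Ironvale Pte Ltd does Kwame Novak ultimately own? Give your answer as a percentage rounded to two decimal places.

64.60%

Kwame reaches Ironvale along 3 paths.
Via Thornfield: 100% × 19% = 19%.
Via Talus: 80% × 32% = 25.6%.
Direct stake: 20% = 20%.
Total: 19% + 25.6% + 20% = 64.6%.
Rounded: 64.60%.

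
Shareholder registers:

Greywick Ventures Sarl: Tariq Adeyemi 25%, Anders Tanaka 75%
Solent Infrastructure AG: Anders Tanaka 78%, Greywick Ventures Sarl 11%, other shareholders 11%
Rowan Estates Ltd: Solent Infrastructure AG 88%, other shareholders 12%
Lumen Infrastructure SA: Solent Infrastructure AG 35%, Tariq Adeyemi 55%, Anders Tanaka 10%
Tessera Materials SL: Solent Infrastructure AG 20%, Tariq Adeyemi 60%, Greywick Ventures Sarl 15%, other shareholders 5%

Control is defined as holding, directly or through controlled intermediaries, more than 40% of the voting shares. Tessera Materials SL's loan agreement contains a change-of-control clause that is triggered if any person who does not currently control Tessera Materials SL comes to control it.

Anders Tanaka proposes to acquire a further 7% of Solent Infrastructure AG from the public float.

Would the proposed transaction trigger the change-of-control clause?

No

The purchase changes only Anders's holdings, so Anders is the only person who could newly come to control Tessera.
Anders holds 75% of Greywick, so Anders controls Greywick.
Anders and Greywick together hold 78% + 11% = 89% of Solent, so Anders controls Solent.
Solent holds 88% of Rowan, so Anders controls Rowan.
Solent and Anders together hold 35% + 10% = 45% of Lumen, so Anders controls Lumen.
In Tessera, Anders's side holds only 20% + 15% = 35%, not > 40%.
So before the transaction, Anders does not control Tessera.
After the purchase, Anders's direct stake in Solent rises to 78% + 7% = 85%.
Anders and Greywick together hold 85% + 11% = 96% of Solent, so Anders controls Solent.
After the transaction, Anders's side holds 20% + 15% = 35% of Tessera, not > 40%, so Anders still does not control Tessera.
No new person acquires control, so the clause is not triggered.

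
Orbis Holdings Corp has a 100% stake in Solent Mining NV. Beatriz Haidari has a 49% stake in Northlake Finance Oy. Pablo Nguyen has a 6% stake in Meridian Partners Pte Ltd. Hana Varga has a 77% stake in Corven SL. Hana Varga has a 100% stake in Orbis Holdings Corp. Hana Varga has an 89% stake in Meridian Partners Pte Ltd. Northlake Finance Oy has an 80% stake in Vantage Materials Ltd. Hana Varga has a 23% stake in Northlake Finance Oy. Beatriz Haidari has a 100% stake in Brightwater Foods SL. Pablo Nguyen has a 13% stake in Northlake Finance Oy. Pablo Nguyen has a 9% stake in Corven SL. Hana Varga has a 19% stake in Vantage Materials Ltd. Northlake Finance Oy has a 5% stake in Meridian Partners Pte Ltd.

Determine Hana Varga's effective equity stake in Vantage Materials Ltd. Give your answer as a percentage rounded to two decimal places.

Hana reaches Vantage along 2 paths.
Via Northlake: 23% × 80% = 18.4%.
Direct stake: 19% = 19%.
Total: 18.4% + 19% = 37.4%.
Rounded: 37.40%.

37.40%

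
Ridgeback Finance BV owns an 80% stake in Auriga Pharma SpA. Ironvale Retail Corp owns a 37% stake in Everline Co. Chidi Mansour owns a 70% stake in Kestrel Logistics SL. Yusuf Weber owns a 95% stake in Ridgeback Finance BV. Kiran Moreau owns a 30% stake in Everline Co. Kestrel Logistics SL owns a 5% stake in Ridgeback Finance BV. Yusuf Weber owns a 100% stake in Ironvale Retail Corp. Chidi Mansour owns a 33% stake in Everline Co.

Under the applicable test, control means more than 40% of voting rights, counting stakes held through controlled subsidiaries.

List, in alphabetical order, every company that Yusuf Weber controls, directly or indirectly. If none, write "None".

Auriga Pharma SpA, Ironvale Retail Corp, Ridgeback Finance BV

Yusuf holds 100% of Ironvale, so Yusuf controls Ironvale.
Yusuf holds 95% of Ridgeback, so Yusuf controls Ridgeback.
Ridgeback holds 80% of Auriga, so Yusuf controls Auriga.
No other company's threshold is met.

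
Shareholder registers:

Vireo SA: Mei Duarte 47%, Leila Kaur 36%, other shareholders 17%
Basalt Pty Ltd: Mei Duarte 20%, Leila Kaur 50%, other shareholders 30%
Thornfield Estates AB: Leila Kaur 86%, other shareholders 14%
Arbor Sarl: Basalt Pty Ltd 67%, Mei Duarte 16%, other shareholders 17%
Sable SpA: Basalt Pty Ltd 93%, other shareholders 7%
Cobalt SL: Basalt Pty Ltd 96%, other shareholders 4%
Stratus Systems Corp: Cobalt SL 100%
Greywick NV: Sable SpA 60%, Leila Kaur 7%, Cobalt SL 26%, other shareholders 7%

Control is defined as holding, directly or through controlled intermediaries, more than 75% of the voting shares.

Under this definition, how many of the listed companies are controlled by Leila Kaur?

1

Leila holds 86% of Thornfield, so Leila controls Thornfield.
No other company's threshold is met.
Leila controls 1 company.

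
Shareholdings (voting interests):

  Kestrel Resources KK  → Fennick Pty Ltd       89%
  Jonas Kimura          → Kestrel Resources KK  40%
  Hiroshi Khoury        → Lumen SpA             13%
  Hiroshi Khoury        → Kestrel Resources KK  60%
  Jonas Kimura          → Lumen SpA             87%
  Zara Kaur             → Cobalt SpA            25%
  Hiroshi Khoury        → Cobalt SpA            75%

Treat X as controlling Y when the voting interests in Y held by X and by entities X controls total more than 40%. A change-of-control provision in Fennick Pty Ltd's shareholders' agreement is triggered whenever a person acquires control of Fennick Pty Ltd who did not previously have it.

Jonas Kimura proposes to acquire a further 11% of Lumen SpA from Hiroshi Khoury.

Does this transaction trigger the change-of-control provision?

No

The purchase adds only to Jonas's holdings (Hiroshi's stake shrinks), so Jonas is the only person who could newly come to control Fennick.
Jonas holds 87% of Lumen, so Jonas controls Lumen.
Neither Jonas nor any entity Jonas controls holds any voting interest in Fennick.
So before the transaction, Jonas does not control Fennick.
After the purchase, Jonas's direct stake in Lumen rises to 87% + 11% = 98%, and Hiroshi's stake falls to 2%.
Jonas holds 98% of Lumen, so Jonas controls Lumen.
After the transaction, neither Jonas nor any entity Jonas controls holds a voting interest in Fennick, so Jonas still does not control it.
No new person acquires control, so the clause is not triggered.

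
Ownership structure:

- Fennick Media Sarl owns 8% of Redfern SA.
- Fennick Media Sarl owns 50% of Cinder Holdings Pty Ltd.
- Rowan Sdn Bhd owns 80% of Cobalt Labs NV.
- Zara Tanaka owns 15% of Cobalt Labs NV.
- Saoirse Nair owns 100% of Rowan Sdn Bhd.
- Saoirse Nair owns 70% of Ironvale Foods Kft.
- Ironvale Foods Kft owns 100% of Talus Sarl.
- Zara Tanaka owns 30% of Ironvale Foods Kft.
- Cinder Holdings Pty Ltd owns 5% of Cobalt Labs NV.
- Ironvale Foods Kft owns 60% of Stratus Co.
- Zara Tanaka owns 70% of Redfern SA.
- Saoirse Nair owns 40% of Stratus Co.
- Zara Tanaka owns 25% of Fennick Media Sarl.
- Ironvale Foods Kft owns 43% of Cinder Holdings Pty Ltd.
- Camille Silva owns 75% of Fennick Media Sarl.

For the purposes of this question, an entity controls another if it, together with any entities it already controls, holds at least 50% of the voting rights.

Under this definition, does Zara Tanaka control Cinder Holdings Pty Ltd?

No

Zara holds 70% of Redfern, so Zara controls Redfern.
Neither Zara nor any entity Zara controls holds any voting interest in Cinder.
So Zara does not control Cinder.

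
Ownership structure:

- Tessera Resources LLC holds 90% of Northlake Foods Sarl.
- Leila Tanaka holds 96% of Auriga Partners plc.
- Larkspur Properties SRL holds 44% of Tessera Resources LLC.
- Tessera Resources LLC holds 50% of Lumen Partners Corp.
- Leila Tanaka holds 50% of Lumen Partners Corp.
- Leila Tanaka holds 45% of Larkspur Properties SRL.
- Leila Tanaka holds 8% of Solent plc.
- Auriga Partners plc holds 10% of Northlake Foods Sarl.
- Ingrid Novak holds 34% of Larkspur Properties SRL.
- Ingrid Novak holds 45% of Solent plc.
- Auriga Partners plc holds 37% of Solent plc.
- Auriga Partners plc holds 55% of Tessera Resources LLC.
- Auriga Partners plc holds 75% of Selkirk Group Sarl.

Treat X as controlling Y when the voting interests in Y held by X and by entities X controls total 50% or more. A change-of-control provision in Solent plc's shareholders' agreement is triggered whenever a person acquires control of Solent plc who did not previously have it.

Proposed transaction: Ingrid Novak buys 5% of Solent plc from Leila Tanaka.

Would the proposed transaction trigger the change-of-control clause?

Yes

The purchase adds only to Ingrid's holdings (Leila's stake shrinks), so Ingrid is the only person who could newly come to control Solent.
Ingrid's largest direct stake is 45% in Solent, which does not meet the threshold, so Ingrid controls no company.
In Solent, Ingrid's side holds only 45%, not ≥ 50%.
So before the transaction, Ingrid does not control Solent.
After the purchase, Ingrid's direct stake in Solent rises to 45% + 5% = 50%, and Leila's stake falls to 3%.
Ingrid holds 50% of Solent, so Ingrid controls Solent.
Ingrid did not control Solent before and does after, so the clause is triggered.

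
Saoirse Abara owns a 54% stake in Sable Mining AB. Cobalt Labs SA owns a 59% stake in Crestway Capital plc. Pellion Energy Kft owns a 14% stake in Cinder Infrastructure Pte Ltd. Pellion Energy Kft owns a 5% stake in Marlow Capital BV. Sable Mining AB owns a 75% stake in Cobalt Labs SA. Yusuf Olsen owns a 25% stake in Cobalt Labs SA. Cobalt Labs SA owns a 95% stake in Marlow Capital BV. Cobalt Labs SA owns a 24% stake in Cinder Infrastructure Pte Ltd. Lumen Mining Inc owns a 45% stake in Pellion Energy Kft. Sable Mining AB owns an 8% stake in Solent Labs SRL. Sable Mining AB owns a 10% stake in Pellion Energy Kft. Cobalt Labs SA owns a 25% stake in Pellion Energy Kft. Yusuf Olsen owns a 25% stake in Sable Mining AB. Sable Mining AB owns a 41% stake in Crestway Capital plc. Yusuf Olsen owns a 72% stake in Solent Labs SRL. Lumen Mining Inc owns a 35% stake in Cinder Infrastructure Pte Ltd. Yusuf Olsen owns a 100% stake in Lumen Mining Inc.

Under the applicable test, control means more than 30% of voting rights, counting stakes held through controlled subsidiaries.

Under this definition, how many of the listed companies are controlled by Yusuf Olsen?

4

Yusuf holds 100% of Lumen, so Yusuf controls Lumen.
Lumen holds 45% of Pellion, so Yusuf controls Pellion.
Pellion and Lumen together hold 14% + 35% = 49% of Cinder, so Yusuf controls Cinder.
Yusuf holds 72% of Solent, so Yusuf controls Solent.
No other company's threshold is met.
Yusuf controls 4 companies.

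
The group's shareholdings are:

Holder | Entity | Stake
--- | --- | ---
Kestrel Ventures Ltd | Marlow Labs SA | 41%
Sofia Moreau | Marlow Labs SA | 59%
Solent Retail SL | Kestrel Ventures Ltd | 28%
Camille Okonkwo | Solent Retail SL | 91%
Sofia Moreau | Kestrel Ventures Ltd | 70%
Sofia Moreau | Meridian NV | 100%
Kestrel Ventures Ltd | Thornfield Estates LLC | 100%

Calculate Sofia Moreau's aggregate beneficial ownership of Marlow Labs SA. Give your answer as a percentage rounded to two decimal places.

87.70%

Sofia reaches Marlow along 2 paths.
Via Kestrel: 70% × 41% = 28.7%.
Direct stake: 59% = 59%.
Total: 28.7% + 59% = 87.7%.
Rounded: 87.70%.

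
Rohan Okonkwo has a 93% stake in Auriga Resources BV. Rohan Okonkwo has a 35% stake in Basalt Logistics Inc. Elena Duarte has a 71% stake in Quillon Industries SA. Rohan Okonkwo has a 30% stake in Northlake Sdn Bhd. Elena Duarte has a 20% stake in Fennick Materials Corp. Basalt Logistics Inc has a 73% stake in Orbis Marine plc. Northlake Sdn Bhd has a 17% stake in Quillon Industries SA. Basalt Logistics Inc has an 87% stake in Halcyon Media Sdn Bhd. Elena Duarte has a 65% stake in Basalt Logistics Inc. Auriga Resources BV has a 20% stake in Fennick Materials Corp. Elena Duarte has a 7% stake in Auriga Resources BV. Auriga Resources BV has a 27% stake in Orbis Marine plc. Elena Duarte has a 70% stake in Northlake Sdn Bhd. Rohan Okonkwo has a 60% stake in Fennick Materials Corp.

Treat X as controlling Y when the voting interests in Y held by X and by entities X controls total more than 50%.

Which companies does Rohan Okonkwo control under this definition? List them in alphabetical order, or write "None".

Auriga Resources BV, Fennick Materials Corp

Rohan holds 93% of Auriga, so Rohan controls Auriga.
Rohan and Auriga together hold 60% + 20% = 80% of Fennick, so Rohan controls Fennick.
No other company's threshold is met.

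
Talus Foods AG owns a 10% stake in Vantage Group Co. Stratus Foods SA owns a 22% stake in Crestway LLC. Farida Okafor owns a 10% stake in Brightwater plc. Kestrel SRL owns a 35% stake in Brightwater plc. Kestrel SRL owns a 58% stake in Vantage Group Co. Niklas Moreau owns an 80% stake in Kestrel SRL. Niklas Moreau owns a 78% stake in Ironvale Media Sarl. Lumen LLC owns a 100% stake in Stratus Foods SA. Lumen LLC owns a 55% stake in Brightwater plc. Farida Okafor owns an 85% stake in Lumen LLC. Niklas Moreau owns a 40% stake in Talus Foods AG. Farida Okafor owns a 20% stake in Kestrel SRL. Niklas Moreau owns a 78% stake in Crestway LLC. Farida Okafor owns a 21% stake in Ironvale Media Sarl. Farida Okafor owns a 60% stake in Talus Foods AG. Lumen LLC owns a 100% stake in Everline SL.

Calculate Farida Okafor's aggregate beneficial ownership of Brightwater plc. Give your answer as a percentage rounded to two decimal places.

Farida reaches Brightwater along 3 paths.
Via Lumen: 85% × 55% = 46.75%.
Direct stake: 10% = 10%.
Via Kestrel: 20% × 35% = 7%.
Total: 46.75% + 10% + 7% = 63.75%.

63.75%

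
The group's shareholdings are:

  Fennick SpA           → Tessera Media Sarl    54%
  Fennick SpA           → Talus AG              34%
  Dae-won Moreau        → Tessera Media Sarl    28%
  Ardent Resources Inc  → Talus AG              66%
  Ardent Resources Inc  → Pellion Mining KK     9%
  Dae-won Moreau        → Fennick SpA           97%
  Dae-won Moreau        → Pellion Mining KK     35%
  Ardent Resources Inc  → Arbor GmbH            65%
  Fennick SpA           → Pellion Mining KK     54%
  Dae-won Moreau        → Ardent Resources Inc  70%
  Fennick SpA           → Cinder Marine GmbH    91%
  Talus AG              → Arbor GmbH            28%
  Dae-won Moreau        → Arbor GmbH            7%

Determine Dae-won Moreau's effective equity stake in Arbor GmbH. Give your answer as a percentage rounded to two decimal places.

74.67%

Dae-won reaches Arbor along 4 paths.
Direct stake: 7% = 7%.
Via Ardent: 70% × 65% = 45.5%.
Via Fennick → Talus: 97% × 34% × 28% = 9.2344%.
Via Ardent → Talus: 70% × 66% × 28% = 12.936%.
Total: 7% + 45.5% + 9.2344% + 12.936% = 74.6704%.
Rounded: 74.67%.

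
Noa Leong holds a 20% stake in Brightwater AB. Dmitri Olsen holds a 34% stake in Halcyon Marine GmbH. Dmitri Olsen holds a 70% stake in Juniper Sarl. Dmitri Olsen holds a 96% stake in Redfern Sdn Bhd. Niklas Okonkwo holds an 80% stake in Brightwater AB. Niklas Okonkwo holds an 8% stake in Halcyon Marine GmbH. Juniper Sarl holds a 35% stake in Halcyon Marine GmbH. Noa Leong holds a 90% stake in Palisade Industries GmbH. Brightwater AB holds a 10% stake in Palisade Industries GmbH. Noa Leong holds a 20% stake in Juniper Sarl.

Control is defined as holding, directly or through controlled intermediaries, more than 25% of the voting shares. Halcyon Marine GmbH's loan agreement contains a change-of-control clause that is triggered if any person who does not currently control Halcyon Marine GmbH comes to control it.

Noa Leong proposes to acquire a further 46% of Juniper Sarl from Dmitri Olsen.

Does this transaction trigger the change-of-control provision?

The purchase adds only to Noa's holdings (Dmitri's stake shrinks), so Noa is the only person who could newly come to control Halcyon.
Noa holds 90% of Palisade, so Noa controls Palisade.
Neither Noa nor any entity Noa controls holds any voting interest in Halcyon.
So before the transaction, Noa does not control Halcyon.
After the purchase, Noa's direct stake in Juniper rises to 20% + 46% = 66%, and Dmitri's stake falls to 24%.
Noa holds 66% of Juniper, so Noa controls Juniper.
Juniper holds 35% of Halcyon, so Noa controls Halcyon.
Noa did not control Halcyon before and does after, so the clause is triggered.

Yes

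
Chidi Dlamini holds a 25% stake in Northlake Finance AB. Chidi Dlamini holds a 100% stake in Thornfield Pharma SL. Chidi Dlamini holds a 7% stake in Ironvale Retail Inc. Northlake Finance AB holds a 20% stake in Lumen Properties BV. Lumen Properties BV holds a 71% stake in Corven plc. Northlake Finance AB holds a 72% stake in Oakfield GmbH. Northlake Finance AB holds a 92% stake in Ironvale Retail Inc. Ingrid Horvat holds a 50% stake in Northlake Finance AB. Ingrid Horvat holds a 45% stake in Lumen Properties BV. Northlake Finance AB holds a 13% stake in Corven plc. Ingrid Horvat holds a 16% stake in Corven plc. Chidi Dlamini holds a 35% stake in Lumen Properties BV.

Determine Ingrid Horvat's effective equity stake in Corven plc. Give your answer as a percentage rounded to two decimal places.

Ingrid reaches Corven along 4 paths.
Via Northlake → Lumen: 50% × 20% × 71% = 7.1%.
Via Lumen: 45% × 71% = 31.95%.
Via Northlake: 50% × 13% = 6.5%.
Direct stake: 16% = 16%.
Total: 7.1% + 31.95% + 6.5% + 16% = 61.55%.

61.55%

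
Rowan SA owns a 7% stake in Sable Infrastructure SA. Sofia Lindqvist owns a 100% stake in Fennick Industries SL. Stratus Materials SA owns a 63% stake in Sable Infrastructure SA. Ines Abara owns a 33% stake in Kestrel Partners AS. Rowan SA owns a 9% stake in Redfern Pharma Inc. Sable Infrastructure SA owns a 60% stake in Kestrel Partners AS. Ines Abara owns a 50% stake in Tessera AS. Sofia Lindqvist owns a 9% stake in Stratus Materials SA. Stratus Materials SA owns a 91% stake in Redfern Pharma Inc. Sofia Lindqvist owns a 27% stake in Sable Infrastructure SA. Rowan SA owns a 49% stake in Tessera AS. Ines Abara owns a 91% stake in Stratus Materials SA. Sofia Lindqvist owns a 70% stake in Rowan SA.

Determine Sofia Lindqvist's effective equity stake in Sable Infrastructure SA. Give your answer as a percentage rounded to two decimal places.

Sofia reaches Sable along 3 paths.
Via Rowan: 70% × 7% = 4.9%.
Via Stratus: 9% × 63% = 5.67%.
Direct stake: 27% = 27%.
Total: 4.9% + 5.67% + 27% = 37.57%.

37.57%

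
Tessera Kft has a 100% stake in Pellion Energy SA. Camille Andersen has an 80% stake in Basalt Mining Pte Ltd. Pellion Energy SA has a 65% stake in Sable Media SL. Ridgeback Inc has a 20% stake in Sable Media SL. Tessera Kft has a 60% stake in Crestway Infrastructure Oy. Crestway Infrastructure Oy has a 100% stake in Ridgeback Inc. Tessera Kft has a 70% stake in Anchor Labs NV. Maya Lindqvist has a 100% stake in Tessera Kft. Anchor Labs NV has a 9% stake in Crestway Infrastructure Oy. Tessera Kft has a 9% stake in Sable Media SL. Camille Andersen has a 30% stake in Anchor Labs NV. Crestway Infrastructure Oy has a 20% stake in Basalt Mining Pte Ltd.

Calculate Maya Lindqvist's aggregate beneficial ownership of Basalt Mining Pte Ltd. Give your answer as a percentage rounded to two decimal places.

Maya reaches Basalt along 2 paths.
Via Tessera → Crestway: 100% × 60% × 20% = 12%.
Via Tessera → Anchor → Crestway: 100% × 70% × 9% × 20% = 1.26%.
Total: 12% + 1.26% = 13.26%.

13.26%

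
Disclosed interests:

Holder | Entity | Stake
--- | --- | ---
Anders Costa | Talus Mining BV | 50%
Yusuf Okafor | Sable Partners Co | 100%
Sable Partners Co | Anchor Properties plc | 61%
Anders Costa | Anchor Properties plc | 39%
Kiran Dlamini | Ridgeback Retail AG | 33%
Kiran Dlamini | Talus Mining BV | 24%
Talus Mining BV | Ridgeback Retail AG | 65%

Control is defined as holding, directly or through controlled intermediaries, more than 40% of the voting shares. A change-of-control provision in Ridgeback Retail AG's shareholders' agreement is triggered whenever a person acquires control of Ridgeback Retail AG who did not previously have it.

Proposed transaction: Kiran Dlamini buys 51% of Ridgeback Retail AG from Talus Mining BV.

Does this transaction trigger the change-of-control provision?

The purchase adds only to Kiran's holdings (Talus's stake shrinks), so Kiran is the only person who could newly come to control Ridgeback.
Kiran's largest direct stake is 33% in Ridgeback, which does not meet the threshold, so Kiran controls no company.
In Ridgeback, Kiran's side holds only 33%, not > 40%.
So before the transaction, Kiran does not control Ridgeback.
After the purchase, Kiran's direct stake in Ridgeback rises to 33% + 51% = 84%, and Talus's stake falls to 14%.
Kiran holds 84% of Ridgeback, so Kiran controls Ridgeback.
Kiran did not control Ridgeback before and does after, so the clause is triggered.

Yes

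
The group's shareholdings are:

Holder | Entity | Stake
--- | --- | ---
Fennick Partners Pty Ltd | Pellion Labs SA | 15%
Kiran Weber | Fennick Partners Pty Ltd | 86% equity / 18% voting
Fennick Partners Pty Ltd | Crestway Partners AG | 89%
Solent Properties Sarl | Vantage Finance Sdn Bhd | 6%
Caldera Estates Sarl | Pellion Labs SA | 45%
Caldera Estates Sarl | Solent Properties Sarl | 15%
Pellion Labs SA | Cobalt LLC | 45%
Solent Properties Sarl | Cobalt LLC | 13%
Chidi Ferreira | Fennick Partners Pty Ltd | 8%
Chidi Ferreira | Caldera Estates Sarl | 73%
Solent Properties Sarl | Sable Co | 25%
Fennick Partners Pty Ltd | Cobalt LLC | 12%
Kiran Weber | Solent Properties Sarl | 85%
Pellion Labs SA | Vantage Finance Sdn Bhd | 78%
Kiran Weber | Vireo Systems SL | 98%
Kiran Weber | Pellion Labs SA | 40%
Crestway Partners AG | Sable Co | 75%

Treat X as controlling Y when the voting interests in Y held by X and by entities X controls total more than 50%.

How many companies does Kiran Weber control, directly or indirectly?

Kiran holds 85% of Solent, so Kiran controls Solent.
Kiran holds 98% of Vireo, so Kiran controls Vireo.
No other company's threshold is met.
Kiran controls 2 companies.

2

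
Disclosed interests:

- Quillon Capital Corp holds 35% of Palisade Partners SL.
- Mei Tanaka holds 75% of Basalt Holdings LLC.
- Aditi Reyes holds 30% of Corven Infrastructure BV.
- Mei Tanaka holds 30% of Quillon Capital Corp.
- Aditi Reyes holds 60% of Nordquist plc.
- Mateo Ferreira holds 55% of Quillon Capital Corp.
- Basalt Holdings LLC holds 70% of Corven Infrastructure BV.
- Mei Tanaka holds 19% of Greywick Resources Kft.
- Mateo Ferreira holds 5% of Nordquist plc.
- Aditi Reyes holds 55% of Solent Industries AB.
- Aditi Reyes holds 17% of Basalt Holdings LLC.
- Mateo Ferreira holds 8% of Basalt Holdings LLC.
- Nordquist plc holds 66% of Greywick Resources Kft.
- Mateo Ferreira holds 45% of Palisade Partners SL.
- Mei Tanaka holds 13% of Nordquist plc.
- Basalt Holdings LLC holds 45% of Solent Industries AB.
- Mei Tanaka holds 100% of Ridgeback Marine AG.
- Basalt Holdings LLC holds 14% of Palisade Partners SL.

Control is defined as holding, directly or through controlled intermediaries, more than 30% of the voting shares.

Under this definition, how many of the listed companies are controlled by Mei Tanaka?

Mei holds 75% of Basalt, so Mei controls Basalt.
Mei holds 100% of Ridgeback, so Mei controls Ridgeback.
Basalt holds 70% of Corven, so Mei controls Corven.
Basalt holds 45% of Solent, so Mei controls Solent.
No other company's threshold is met.
Mei controls 4 companies.

4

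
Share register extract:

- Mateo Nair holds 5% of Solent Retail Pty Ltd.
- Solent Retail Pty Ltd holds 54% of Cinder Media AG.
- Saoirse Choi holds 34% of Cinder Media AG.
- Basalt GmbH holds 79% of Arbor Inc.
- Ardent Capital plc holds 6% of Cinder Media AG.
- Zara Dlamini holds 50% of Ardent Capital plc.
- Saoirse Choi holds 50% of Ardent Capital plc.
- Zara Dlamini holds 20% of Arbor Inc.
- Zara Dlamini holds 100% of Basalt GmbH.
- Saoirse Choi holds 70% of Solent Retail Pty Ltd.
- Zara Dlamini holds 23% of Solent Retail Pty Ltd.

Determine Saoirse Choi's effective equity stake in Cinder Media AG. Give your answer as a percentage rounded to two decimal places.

74.80%

Saoirse reaches Cinder along 3 paths.
Direct stake: 34% = 34%.
Via Solent: 70% × 54% = 37.8%.
Via Ardent: 50% × 6% = 3%.
Total: 34% + 37.8% + 3% = 74.8%.
Rounded: 74.80%.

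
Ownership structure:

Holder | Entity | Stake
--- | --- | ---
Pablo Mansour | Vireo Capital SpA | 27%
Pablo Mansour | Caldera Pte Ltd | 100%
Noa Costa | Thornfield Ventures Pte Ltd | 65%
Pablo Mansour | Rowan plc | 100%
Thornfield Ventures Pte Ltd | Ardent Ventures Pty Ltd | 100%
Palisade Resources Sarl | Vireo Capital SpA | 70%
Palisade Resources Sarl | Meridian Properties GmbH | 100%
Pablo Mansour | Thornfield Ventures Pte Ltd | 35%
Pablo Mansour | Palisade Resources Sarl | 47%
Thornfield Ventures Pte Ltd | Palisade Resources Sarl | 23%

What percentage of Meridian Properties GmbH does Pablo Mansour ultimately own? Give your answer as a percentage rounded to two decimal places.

Pablo reaches Meridian along 2 paths.
Via Palisade: 47% × 100% = 47%.
Via Thornfield → Palisade: 35% × 23% × 100% = 8.05%.
Total: 47% + 8.05% = 55.05%.

55.05%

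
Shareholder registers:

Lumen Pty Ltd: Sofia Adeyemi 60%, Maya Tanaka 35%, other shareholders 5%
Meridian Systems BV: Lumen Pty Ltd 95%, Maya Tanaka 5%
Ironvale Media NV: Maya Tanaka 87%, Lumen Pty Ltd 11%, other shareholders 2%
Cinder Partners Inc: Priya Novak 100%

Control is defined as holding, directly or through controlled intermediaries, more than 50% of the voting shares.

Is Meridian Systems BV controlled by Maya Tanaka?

Maya holds 87% of Ironvale, so Maya controls Ironvale.
In Meridian, Maya's side holds only 5%, not > 50%.
So Maya does not control Meridian.

No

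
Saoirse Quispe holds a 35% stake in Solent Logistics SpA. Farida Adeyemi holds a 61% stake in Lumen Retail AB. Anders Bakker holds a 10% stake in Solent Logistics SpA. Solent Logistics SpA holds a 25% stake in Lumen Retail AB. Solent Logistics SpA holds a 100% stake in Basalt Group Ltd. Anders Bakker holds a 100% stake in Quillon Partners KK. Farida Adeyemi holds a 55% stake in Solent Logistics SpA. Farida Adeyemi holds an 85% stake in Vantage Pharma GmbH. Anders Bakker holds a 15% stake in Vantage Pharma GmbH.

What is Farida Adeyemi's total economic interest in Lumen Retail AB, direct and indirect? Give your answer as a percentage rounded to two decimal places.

Farida reaches Lumen along 2 paths.
Via Solent: 55% × 25% = 13.75%.
Direct stake: 61% = 61%.
Total: 13.75% + 61% = 74.75%.

74.75%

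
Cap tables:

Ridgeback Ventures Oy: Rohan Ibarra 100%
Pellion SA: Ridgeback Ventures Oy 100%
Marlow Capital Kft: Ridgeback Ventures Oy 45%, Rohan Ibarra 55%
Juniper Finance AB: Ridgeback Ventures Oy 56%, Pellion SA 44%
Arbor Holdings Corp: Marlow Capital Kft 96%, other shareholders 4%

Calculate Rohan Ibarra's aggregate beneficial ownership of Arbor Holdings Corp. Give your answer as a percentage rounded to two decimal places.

96.00%

Rohan reaches Arbor along 2 paths.
Via Ridgeback → Marlow: 100% × 45% × 96% = 43.2%.
Via Marlow: 55% × 96% = 52.8%.
Total: 43.2% + 52.8% = 96%.
Rounded: 96.00%.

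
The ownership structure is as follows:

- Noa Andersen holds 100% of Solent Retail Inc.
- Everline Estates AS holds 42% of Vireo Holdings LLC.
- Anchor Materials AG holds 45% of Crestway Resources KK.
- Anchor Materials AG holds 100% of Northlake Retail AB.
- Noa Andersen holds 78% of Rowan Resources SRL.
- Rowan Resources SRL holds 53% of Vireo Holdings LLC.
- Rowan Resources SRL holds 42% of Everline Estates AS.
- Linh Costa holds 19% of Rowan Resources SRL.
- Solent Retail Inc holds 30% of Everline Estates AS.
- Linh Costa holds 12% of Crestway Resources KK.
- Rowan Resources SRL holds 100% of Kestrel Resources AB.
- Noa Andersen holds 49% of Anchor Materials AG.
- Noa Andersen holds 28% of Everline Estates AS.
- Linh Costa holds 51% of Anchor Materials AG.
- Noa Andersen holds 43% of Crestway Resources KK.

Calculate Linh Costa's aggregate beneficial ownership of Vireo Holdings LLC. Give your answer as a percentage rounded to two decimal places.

13.42%

Linh reaches Vireo along 2 paths.
Via Rowan → Everline: 19% × 42% × 42% = 3.3516%.
Via Rowan: 19% × 53% = 10.07%.
Total: 3.3516% + 10.07% = 13.4216%.
Rounded: 13.42%.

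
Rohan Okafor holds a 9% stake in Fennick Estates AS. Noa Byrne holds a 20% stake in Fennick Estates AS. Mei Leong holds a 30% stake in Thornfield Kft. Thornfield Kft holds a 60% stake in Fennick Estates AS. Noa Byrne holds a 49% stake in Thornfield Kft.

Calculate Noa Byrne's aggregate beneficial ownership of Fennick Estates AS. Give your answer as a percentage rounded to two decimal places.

49.40%

Noa reaches Fennick along 2 paths.
Direct stake: 20% = 20%.
Via Thornfield: 49% × 60% = 29.4%.
Total: 20% + 29.4% = 49.4%.
Rounded: 49.40%.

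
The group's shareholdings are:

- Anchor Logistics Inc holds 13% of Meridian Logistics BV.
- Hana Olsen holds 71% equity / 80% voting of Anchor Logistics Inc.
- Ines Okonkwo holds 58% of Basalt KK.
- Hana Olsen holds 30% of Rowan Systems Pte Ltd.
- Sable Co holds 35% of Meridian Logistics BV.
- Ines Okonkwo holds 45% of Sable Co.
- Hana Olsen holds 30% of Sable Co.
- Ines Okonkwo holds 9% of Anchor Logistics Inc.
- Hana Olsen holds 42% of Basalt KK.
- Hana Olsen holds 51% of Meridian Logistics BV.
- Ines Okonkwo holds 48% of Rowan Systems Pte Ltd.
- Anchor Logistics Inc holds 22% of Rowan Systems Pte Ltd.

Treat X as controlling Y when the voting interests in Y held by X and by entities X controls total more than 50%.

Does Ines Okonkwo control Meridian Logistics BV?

Ines holds 58% of Basalt, so Ines controls Basalt.
Neither Ines nor any entity Ines controls holds any voting interest in Meridian.
So Ines does not control Meridian.

No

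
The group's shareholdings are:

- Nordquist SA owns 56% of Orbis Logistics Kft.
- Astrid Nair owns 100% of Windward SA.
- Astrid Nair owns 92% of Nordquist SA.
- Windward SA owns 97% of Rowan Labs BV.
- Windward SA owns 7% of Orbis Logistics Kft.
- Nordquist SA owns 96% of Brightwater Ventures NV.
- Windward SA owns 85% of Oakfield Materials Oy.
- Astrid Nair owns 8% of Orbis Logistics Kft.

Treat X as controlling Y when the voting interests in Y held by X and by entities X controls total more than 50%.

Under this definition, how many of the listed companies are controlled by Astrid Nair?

Astrid holds 92% of Nordquist, so Astrid controls Nordquist.
Astrid holds 100% of Windward, so Astrid controls Windward.
Windward and Astrid and Nordquist together hold 7% + 8% + 56% = 71% of Orbis, so Astrid controls Orbis.
Windward holds 85% of Oakfield, so Astrid controls Oakfield.
Windward holds 97% of Rowan, so Astrid controls Rowan.
Nordquist holds 96% of Brightwater, so Astrid controls Brightwater.
Astrid controls 6 companies.

6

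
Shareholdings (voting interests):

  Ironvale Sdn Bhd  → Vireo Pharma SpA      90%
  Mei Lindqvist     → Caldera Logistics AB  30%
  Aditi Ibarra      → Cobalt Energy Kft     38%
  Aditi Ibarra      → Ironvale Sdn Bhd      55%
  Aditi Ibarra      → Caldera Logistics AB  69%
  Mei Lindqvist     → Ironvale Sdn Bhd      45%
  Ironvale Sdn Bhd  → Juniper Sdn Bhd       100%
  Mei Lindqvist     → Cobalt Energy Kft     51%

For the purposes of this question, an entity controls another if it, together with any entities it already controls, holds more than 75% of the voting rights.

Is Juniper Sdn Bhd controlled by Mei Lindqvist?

No

Mei's largest direct stake is 51% in Cobalt, which does not meet the threshold, so Mei controls no company.
Neither Mei nor any entity Mei controls holds any voting interest in Juniper.
So Mei does not control Juniper.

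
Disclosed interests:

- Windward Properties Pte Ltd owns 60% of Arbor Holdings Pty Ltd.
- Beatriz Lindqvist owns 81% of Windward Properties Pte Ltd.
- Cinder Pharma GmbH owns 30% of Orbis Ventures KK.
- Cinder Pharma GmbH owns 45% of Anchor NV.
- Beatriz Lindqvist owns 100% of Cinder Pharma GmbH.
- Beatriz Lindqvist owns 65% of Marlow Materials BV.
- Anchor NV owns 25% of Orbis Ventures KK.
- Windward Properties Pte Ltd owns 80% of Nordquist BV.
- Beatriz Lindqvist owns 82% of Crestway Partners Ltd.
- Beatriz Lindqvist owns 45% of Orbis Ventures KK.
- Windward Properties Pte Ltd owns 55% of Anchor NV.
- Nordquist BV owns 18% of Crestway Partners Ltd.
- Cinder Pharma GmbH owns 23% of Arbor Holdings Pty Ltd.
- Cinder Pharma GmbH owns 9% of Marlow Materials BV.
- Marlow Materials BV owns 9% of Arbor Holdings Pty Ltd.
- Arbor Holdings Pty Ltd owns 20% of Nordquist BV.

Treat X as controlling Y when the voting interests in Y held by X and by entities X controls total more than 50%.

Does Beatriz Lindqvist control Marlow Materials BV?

Yes

Beatriz holds 100% of Cinder, so Beatriz controls Cinder.
Cinder and Beatriz together hold 9% + 65% = 74% of Marlow, so Beatriz controls Marlow.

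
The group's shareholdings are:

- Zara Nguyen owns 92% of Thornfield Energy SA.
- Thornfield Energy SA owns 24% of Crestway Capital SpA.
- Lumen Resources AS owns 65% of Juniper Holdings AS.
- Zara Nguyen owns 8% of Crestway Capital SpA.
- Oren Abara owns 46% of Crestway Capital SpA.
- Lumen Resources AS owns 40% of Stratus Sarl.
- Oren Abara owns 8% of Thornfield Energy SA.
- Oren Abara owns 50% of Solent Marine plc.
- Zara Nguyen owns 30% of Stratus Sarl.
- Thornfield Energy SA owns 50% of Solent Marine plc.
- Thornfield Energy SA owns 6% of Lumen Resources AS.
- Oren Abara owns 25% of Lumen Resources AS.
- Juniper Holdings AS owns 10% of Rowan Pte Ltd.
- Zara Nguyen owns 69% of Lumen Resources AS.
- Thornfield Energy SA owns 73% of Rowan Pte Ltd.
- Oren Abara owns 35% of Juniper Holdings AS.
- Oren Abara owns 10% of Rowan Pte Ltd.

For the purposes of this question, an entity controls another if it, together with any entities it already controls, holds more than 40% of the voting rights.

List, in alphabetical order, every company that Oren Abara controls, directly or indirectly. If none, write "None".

Oren holds 46% of Crestway, so Oren controls Crestway.
Oren holds 50% of Solent, so Oren controls Solent.
No other company's threshold is met.

Crestway Capital SpA, Solent Marine plc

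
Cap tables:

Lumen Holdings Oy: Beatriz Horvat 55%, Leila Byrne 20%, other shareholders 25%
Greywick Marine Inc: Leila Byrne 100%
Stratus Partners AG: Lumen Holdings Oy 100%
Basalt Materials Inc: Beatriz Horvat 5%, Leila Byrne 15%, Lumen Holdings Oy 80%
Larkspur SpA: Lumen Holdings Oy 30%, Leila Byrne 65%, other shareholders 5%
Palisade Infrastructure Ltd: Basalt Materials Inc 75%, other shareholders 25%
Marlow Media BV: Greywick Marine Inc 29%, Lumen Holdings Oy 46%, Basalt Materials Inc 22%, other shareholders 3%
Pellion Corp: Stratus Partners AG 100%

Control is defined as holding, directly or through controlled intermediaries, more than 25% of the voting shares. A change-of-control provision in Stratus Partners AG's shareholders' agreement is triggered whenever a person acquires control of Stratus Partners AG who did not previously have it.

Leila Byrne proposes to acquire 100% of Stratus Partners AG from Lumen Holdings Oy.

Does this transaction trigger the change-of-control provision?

Yes

The purchase adds only to Leila's holdings (Lumen's stake shrinks), so Leila is the only person who could newly come to control Stratus.
Leila holds 100% of Greywick, so Leila controls Greywick.
Leila holds 65% of Larkspur, so Leila controls Larkspur.
Greywick holds 29% of Marlow, so Leila controls Marlow.
Neither Leila nor any entity Leila controls holds any voting interest in Stratus.
So before the transaction, Leila does not control Stratus.
After the purchase, Leila holds 100% of Stratus directly, and Lumen's stake falls to 0%.
Leila holds 100% of Stratus, so Leila controls Stratus.
Leila did not control Stratus before and does after, so the clause is triggered.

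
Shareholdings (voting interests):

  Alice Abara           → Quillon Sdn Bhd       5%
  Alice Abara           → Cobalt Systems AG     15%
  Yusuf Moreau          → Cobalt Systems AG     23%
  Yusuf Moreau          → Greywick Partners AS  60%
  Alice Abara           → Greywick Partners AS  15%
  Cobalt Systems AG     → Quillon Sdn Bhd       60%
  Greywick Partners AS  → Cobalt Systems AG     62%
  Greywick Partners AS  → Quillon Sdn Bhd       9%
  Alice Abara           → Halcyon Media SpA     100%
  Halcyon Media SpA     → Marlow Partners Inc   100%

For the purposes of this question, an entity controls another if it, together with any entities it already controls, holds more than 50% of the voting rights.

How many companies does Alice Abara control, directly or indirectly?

2

Alice holds 100% of Halcyon, so Alice controls Halcyon.
Halcyon holds 100% of Marlow, so Alice controls Marlow.
No other company's threshold is met.
Alice controls 2 companies.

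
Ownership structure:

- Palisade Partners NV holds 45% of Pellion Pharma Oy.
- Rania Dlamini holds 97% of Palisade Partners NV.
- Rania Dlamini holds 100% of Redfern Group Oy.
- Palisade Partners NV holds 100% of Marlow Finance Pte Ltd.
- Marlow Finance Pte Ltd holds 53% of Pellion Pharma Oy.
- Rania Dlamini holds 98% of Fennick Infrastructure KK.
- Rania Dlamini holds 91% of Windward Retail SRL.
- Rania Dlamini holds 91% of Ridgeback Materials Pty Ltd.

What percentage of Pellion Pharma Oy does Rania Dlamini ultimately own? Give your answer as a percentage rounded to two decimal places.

95.06%

Rania reaches Pellion along 2 paths.
Via Palisade: 97% × 45% = 43.65%.
Via Palisade → Marlow: 97% × 100% × 53% = 51.41%.
Total: 43.65% + 51.41% = 95.06%.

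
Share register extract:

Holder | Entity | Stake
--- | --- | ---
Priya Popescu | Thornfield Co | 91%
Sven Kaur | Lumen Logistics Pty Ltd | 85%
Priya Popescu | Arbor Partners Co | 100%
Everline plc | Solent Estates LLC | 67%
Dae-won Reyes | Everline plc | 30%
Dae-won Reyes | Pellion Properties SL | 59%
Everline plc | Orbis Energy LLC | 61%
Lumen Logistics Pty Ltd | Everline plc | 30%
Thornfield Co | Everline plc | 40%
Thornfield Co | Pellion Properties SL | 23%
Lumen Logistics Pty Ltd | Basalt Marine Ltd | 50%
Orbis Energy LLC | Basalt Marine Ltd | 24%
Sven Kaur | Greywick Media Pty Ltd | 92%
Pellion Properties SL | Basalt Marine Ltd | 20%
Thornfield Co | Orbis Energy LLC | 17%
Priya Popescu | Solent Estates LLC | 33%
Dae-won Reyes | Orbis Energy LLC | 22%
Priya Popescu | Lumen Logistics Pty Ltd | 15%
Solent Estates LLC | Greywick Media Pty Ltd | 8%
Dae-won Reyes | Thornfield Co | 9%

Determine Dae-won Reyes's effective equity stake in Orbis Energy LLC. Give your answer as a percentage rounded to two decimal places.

44.03%

Dae-won reaches Orbis along 4 paths.
Via Everline: 30% × 61% = 18.3%.
Via Thornfield → Everline: 9% × 40% × 61% = 2.196%.
Via Thornfield: 9% × 17% = 1.53%.
Direct stake: 22% = 22%.
Total: 18.3% + 2.196% + 1.53% + 22% = 44.026%.
Rounded: 44.03%.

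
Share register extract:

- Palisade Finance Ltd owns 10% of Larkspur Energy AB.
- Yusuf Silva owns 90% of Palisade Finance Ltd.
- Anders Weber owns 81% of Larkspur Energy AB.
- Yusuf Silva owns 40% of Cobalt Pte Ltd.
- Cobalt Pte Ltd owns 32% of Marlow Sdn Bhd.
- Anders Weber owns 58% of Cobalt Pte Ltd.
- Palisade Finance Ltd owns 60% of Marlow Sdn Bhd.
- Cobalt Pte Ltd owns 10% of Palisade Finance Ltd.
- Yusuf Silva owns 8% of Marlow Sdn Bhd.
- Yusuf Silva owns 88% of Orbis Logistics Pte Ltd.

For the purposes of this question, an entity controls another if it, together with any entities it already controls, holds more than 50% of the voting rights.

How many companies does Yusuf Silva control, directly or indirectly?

Yusuf holds 90% of Palisade, so Yusuf controls Palisade.
Palisade and Yusuf together hold 60% + 8% = 68% of Marlow, so Yusuf controls Marlow.
Yusuf holds 88% of Orbis, so Yusuf controls Orbis.
No other company's threshold is met.
Yusuf controls 3 companies.

3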